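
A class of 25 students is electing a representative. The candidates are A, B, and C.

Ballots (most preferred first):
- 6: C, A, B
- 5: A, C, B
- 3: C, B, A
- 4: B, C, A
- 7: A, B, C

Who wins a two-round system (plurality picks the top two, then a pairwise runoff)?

Round 1 first-place votes: A 12, B 4, C 9. A and C advance.
Runoff: A is ranked above C on 12 ballots, C above A on 13.

C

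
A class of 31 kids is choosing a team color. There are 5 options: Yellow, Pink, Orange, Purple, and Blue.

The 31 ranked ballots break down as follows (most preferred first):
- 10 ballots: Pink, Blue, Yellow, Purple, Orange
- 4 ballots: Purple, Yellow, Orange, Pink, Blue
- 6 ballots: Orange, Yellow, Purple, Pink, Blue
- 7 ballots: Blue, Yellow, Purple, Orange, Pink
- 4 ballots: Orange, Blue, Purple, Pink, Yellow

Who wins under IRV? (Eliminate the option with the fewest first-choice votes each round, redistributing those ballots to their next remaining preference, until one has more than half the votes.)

Orange

Round 1: Yellow 0, Pink 10, Orange 10, Purple 4, Blue 7. Yellow eliminated.
Round 2: Pink 10, Orange 10, Purple 4, Blue 7. Purple eliminated.
Round 3: Pink 10, Orange 14, Blue 7. Blue eliminated.
Round 4: Pink 10, Orange 21. Orange has a majority (≥16).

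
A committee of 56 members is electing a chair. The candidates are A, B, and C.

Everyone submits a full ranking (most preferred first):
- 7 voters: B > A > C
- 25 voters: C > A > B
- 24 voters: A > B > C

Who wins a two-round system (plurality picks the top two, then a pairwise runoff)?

A

Round 1 first-place votes: A 24, B 7, C 25. C and A advance.
Runoff: C is ranked above A on 25 ballots, A above C on 31.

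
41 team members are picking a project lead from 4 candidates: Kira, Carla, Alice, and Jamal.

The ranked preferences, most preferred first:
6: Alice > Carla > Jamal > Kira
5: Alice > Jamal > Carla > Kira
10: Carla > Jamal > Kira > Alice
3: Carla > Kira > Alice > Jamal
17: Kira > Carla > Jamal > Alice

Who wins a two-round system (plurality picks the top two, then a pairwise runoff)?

Round 1 first-place votes: Kira 17, Carla 13, Alice 11, Jamal 0. Kira and Carla advance.
Runoff: Kira is ranked above Carla on 17 ballots, Carla above Kira on 24.

Carla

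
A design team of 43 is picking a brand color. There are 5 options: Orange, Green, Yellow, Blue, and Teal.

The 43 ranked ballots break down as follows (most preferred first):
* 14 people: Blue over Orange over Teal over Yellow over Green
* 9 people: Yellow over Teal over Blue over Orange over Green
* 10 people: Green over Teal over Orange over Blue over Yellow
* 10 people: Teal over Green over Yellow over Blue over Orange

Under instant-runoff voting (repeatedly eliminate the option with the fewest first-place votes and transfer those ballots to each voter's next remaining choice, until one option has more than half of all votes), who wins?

Teal

Round 1: Orange 0, Green 10, Yellow 9, Blue 14, Teal 10. Orange eliminated.
Round 2: Green 10, Yellow 9, Blue 14, Teal 10. Yellow eliminated.
Round 3: Green 10, Blue 14, Teal 19. Green eliminated.
Round 4: Blue 14, Teal 29. Teal has a majority (≥22).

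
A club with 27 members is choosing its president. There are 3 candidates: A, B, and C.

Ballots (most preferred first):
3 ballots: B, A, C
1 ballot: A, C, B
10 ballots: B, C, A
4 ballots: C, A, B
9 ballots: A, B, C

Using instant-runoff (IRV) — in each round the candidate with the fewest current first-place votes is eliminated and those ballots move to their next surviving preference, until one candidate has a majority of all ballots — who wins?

Round 1: A 10, B 13, C 4. C eliminated.
Round 2: A 14, B 13. A has a majority (≥14).

A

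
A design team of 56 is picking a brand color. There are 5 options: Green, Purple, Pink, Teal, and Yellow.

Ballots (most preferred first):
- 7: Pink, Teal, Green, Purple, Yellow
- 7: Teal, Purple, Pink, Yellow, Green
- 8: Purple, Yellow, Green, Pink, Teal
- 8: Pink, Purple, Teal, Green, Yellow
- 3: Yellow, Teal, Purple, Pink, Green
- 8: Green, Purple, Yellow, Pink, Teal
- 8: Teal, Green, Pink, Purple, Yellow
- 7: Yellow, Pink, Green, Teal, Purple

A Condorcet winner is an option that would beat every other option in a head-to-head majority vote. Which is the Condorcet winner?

Pink vs Green: 32–24
Pink vs Purple: 30–26
Pink vs Teal: 38–18
Pink vs Yellow: 30–26
Pink beats every other option.

Pink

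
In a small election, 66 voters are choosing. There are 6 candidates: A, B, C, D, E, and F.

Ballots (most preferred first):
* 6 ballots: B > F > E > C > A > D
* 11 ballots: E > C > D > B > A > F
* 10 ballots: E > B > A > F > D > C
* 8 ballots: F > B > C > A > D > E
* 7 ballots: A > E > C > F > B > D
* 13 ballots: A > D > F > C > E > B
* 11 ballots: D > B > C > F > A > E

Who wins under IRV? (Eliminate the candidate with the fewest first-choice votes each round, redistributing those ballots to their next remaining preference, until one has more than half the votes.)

Round 1: A 20, B 6, C 0, D 11, E 21, F 8. C eliminated.
Round 2: A 20, B 6, D 11, E 21, F 8. B eliminated.
Round 3: A 20, D 11, E 21, F 14. D eliminated.
Round 4: A 20, E 21, F 25. A eliminated.
Round 5: E 28, F 38. F has a majority (≥34).

F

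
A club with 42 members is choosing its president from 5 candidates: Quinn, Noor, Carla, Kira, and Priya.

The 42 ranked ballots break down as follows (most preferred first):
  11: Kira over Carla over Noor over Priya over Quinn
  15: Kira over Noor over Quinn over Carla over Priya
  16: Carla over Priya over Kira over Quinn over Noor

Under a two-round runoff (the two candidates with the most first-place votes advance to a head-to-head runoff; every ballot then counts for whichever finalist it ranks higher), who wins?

Round 1 first-place votes: Quinn 0, Noor 0, Carla 16, Kira 26, Priya 0. Kira and Carla advance.
Runoff: Kira is ranked above Carla on 26 ballots, Carla above Kira on 16.

Kira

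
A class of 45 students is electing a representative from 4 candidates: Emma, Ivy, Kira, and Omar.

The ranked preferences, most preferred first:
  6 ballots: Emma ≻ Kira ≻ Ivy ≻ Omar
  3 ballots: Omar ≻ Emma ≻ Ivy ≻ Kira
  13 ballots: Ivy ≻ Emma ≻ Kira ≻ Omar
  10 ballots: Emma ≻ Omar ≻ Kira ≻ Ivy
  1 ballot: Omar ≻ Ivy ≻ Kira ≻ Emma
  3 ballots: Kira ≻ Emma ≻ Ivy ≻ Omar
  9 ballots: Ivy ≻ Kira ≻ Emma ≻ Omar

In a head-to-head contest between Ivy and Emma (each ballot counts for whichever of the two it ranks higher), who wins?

Ivy is ranked above Emma on 23 ballots; Emma above Ivy on 22.

Ivy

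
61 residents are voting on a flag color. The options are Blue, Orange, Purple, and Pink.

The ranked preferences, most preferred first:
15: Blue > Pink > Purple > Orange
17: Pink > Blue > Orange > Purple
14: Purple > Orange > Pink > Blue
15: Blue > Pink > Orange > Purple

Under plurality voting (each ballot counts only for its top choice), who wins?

Blue

First-place votes: Blue 30, Orange 0, Purple 14, Pink 17.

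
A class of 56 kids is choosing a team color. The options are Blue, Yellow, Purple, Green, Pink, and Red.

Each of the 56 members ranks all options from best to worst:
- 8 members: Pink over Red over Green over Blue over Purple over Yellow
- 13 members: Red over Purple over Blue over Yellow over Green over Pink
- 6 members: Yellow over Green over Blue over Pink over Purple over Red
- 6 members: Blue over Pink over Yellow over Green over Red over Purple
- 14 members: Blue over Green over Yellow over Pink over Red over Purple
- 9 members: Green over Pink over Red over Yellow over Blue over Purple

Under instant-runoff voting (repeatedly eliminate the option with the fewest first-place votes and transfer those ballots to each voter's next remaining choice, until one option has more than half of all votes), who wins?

Round 1: Blue 20, Yellow 6, Purple 0, Green 9, Pink 8, Red 13. Purple eliminated.
Round 2: Blue 20, Yellow 6, Green 9, Pink 8, Red 13. Yellow eliminated.
Round 3: Blue 20, Green 15, Pink 8, Red 13. Pink eliminated.
Round 4: Blue 20, Green 15, Red 21. Green eliminated.
Round 5: Blue 26, Red 30. Red has a majority (≥29).

Red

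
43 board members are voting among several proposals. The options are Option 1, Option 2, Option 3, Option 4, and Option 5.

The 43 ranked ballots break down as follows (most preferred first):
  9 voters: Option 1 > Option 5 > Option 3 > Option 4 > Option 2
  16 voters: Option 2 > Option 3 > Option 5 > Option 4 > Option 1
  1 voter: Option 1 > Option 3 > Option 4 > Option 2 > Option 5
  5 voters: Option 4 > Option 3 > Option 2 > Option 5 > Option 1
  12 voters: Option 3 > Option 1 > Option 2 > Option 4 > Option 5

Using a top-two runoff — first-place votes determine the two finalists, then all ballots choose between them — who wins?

Option 3

Round 1 first-place votes: Option 1 10, Option 2 16, Option 3 12, Option 4 5, Option 5 0. Option 2 and Option 3 advance.
Runoff: Option 2 is ranked above Option 3 on 16 ballots, Option 3 above Option 2 on 27.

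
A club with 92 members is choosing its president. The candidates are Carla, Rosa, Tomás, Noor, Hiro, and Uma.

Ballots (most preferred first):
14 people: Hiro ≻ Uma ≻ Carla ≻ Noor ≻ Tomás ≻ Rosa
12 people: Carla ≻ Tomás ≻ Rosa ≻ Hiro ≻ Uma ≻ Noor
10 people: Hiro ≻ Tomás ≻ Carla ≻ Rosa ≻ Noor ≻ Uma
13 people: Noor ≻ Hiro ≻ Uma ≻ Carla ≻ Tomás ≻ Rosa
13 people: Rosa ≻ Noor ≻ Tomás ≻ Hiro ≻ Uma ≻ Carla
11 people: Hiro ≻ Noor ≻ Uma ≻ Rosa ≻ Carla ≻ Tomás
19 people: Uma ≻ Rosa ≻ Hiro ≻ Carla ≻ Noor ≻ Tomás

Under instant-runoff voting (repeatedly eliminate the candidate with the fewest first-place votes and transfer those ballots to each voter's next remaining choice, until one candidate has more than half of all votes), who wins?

Hiro

Round 1: Carla 12, Rosa 13, Tomás 0, Noor 13, Hiro 35, Uma 19. Tomás eliminated.
Round 2: Carla 12, Rosa 13, Noor 13, Hiro 35, Uma 19. Carla eliminated.
Round 3: Rosa 25, Noor 13, Hiro 35, Uma 19. Noor eliminated.
Round 4: Rosa 25, Hiro 48, Uma 19. Hiro has a majority (≥47).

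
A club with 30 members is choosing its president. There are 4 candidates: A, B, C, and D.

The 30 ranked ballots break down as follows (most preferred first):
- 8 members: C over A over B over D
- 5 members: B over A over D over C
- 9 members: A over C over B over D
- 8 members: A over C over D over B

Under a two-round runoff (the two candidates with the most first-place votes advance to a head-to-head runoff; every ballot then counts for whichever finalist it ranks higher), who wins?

Round 1 first-place votes: A 17, B 5, C 8, D 0. A and C advance.
Runoff: A is ranked above C on 22 ballots, C above A on 8.

A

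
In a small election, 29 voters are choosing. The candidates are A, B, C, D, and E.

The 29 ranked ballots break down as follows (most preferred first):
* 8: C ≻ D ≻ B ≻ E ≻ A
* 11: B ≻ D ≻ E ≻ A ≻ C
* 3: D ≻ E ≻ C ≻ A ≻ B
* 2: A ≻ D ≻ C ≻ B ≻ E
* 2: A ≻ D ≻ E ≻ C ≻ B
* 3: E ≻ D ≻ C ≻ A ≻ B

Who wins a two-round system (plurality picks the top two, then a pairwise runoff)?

Round 1 first-place votes: A 4, B 11, C 8, D 3, E 3. B and C advance.
Runoff: B is ranked above C on 11 ballots, C above B on 18.

C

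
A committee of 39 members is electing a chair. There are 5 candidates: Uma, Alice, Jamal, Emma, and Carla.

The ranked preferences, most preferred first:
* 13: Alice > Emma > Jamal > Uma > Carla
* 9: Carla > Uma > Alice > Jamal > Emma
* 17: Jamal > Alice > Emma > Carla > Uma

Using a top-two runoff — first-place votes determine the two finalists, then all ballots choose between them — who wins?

Round 1 first-place votes: Uma 0, Alice 13, Jamal 17, Emma 0, Carla 9. Jamal and Alice advance.
Runoff: Jamal is ranked above Alice on 17 ballots, Alice above Jamal on 22.

Alice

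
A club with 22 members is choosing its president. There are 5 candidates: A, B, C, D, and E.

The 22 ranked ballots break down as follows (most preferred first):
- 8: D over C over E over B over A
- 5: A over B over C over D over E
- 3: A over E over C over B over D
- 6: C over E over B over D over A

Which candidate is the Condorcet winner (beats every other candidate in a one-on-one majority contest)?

C vs A: 14–8
C vs B: 17–5
C vs D: 14–8
C vs E: 19–3
C beats every other candidate.

C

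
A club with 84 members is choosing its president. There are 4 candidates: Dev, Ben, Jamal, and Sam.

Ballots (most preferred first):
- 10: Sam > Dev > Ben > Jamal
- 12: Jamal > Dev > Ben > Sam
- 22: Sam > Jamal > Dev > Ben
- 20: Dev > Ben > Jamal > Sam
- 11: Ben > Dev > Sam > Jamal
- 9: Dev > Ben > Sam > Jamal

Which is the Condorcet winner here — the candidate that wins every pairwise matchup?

Dev

Dev vs Ben: 73–11
Dev vs Jamal: 50–34
Dev vs Sam: 52–32
Dev beats every other candidate.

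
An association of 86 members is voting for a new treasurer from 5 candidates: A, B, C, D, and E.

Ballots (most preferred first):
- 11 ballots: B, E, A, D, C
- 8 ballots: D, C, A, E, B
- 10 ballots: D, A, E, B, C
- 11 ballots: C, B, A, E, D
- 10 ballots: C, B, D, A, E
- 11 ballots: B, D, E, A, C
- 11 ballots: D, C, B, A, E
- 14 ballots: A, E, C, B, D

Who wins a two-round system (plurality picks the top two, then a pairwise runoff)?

Round 1 first-place votes: A 14, B 22, C 21, D 29, E 0. D and B advance.
Runoff: D is ranked above B on 29 ballots, B above D on 57.

B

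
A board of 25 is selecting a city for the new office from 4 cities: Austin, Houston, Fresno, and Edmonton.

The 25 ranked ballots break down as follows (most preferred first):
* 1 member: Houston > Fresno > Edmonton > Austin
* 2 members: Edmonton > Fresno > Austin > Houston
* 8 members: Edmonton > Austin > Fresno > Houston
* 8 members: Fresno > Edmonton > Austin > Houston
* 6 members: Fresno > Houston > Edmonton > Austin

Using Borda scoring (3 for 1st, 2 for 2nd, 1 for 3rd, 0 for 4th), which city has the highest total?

Austin: 1×0 + 2×1 + 8×2 + 8×1 + 6×0 = 26
Houston: 1×3 + 2×0 + 8×0 + 8×0 + 6×2 = 15
Fresno: 1×2 + 2×2 + 8×1 + 8×3 + 6×3 = 56
Edmonton: 1×1 + 2×3 + 8×3 + 8×2 + 6×1 = 53

Fresno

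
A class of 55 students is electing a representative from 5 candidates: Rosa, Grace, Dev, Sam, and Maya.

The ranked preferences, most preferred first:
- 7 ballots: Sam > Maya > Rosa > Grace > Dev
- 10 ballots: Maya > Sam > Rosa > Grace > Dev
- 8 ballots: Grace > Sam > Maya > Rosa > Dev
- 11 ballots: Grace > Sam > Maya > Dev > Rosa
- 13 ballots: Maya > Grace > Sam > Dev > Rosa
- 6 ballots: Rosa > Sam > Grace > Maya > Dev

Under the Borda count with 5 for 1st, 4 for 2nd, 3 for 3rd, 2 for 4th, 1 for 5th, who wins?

Rosa: 7×3 + 10×3 + 8×2 + 11×1 + 13×1 + 6×5 = 121
Grace: 7×2 + 10×2 + 8×5 + 11×5 + 13×4 + 6×3 = 199
Dev: 7×1 + 10×1 + 8×1 + 11×2 + 13×2 + 6×1 = 79
Sam: 7×5 + 10×4 + 8×4 + 11×4 + 13×3 + 6×4 = 214
Maya: 7×4 + 10×5 + 8×3 + 11×3 + 13×5 + 6×2 = 212

Sam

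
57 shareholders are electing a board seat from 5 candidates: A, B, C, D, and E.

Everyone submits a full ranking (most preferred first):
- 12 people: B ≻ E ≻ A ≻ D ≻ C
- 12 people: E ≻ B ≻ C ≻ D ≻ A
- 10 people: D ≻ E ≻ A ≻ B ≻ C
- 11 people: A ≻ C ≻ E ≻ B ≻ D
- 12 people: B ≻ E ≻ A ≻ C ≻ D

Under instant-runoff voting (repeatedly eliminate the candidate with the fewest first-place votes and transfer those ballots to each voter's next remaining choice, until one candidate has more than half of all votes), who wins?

Round 1: A 11, B 24, C 0, D 10, E 12. C eliminated.
Round 2: A 11, B 24, D 10, E 12. D eliminated.
Round 3: A 11, B 24, E 22. A eliminated.
Round 4: B 24, E 33. E has a majority (≥29).

E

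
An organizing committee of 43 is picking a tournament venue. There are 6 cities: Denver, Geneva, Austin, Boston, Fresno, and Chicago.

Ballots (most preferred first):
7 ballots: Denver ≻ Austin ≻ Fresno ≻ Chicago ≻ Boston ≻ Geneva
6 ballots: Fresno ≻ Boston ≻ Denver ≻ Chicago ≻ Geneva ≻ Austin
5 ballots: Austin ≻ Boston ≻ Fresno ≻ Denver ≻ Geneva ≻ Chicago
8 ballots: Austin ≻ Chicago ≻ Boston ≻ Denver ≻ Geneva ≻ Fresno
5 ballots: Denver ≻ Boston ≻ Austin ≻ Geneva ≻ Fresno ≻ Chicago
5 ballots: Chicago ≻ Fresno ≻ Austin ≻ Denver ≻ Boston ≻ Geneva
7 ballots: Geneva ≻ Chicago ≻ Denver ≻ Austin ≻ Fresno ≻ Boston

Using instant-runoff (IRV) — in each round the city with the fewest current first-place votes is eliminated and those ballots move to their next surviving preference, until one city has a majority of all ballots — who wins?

Denver

Round 1: Denver 12, Geneva 7, Austin 13, Boston 0, Fresno 6, Chicago 5. Boston eliminated.
Round 2: Denver 12, Geneva 7, Austin 13, Fresno 6, Chicago 5. Chicago eliminated.
Round 3: Denver 12, Geneva 7, Austin 13, Fresno 11. Geneva eliminated.
Round 4: Denver 19, Austin 13, Fresno 11. Fresno eliminated.
Round 5: Denver 25, Austin 18. Denver has a majority (≥22).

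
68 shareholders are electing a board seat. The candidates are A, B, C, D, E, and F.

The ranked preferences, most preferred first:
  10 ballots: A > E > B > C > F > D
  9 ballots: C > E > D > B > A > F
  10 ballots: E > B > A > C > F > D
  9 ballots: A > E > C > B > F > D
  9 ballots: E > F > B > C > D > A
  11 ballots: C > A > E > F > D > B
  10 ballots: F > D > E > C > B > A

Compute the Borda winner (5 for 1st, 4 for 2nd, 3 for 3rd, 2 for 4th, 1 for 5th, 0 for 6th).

E

A: 10×5 + 9×1 + 10×3 + 9×5 + 9×0 + 11×4 + 10×0 = 178
B: 10×3 + 9×2 + 10×4 + 9×2 + 9×3 + 11×0 + 10×1 = 143
C: 10×2 + 9×5 + 10×2 + 9×3 + 9×2 + 11×5 + 10×2 = 205
D: 10×0 + 9×3 + 10×0 + 9×0 + 9×1 + 11×1 + 10×4 = 87
E: 10×4 + 9×4 + 10×5 + 9×4 + 9×5 + 11×3 + 10×3 = 270
F: 10×1 + 9×0 + 10×1 + 9×1 + 9×4 + 11×2 + 10×5 = 137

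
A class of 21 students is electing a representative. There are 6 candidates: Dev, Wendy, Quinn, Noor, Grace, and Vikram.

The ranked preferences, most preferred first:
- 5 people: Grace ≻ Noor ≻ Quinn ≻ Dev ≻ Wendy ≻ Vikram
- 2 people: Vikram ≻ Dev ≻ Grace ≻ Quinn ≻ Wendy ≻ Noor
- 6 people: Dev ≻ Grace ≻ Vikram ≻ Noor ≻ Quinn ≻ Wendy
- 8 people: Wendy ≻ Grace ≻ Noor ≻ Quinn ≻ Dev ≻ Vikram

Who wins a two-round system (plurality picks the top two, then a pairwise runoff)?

Dev

Round 1 first-place votes: Dev 6, Wendy 8, Quinn 0, Noor 0, Grace 5, Vikram 2. Wendy and Dev advance.
Runoff: Wendy is ranked above Dev on 8 ballots, Dev above Wendy on 13.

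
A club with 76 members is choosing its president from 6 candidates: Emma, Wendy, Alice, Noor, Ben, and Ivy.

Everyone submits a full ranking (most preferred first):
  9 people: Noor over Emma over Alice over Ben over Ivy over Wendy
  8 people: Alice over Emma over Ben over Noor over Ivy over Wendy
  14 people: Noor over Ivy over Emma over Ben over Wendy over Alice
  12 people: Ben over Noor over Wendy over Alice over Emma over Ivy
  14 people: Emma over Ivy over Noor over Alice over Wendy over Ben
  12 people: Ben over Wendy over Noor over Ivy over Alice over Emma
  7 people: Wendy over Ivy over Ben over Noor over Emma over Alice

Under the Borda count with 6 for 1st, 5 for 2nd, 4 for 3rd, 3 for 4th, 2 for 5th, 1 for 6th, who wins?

Noor

Emma: 9×5 + 8×5 + 14×4 + 12×2 + 14×6 + 12×1 + 7×2 = 275
Wendy: 9×1 + 8×1 + 14×2 + 12×4 + 14×2 + 12×5 + 7×6 = 223
Alice: 9×4 + 8×6 + 14×1 + 12×3 + 14×3 + 12×2 + 7×1 = 207
Noor: 9×6 + 8×3 + 14×6 + 12×5 + 14×4 + 12×4 + 7×3 = 347
Ben: 9×3 + 8×4 + 14×3 + 12×6 + 14×1 + 12×6 + 7×4 = 287
Ivy: 9×2 + 8×2 + 14×5 + 12×1 + 14×5 + 12×3 + 7×5 = 257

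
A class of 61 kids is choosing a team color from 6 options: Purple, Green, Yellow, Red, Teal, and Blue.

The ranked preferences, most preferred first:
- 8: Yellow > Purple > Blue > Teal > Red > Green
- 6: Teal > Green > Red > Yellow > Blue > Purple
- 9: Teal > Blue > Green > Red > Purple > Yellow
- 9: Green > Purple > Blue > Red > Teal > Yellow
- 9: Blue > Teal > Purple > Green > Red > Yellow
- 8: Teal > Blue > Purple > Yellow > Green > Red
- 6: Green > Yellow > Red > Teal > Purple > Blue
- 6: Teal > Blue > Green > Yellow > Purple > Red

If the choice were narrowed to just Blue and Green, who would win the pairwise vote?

Blue

Blue is ranked above Green on 40 ballots; Green above Blue on 21.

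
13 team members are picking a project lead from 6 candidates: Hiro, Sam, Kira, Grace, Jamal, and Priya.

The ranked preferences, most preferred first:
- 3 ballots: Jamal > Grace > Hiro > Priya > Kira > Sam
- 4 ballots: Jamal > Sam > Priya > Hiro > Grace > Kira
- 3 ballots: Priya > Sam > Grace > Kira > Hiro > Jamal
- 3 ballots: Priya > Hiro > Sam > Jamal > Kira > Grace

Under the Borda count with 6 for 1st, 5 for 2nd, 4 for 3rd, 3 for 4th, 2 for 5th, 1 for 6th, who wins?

Hiro: 3×4 + 4×3 + 3×2 + 3×5 = 45
Sam: 3×1 + 4×5 + 3×5 + 3×4 = 50
Kira: 3×2 + 4×1 + 3×3 + 3×2 = 25
Grace: 3×5 + 4×2 + 3×4 + 3×1 = 38
Jamal: 3×6 + 4×6 + 3×1 + 3×3 = 54
Priya: 3×3 + 4×4 + 3×6 + 3×6 = 61

Priya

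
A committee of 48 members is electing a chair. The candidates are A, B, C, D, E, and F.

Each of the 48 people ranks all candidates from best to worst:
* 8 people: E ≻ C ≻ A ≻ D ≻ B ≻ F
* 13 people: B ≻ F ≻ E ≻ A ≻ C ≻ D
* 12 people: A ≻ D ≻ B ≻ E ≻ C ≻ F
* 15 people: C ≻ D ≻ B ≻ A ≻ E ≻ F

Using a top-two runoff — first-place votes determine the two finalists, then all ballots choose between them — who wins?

B

Round 1 first-place votes: A 12, B 13, C 15, D 0, E 8, F 0. C and B advance.
Runoff: C is ranked above B on 23 ballots, B above C on 25.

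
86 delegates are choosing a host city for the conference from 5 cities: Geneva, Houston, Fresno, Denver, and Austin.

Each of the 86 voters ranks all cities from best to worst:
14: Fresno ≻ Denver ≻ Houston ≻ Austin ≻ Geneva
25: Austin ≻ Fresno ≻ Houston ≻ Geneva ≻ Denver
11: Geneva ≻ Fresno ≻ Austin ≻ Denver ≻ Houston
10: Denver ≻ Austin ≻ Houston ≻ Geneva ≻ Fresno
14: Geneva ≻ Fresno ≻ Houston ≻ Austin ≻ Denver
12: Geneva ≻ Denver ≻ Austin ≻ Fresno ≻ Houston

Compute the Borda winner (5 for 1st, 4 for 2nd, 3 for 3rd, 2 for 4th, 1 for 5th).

Geneva: 14×1 + 25×2 + 11×5 + 10×2 + 14×5 + 12×5 = 269
Houston: 14×3 + 25×3 + 11×1 + 10×3 + 14×3 + 12×1 = 212
Fresno: 14×5 + 25×4 + 11×4 + 10×1 + 14×4 + 12×2 = 304
Denver: 14×4 + 25×1 + 11×2 + 10×5 + 14×1 + 12×4 = 215
Austin: 14×2 + 25×5 + 11×3 + 10×4 + 14×2 + 12×3 = 290

Fresno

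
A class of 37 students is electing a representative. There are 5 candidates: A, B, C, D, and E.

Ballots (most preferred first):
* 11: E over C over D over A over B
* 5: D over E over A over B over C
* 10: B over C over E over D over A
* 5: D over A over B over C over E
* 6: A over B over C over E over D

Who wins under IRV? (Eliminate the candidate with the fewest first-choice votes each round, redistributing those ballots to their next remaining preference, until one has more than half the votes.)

B

Round 1: A 6, B 10, C 0, D 10, E 11. C eliminated.
Round 2: A 6, B 10, D 10, E 11. A eliminated.
Round 3: B 16, D 10, E 11. D eliminated.
Round 4: B 21, E 16. B has a majority (≥19).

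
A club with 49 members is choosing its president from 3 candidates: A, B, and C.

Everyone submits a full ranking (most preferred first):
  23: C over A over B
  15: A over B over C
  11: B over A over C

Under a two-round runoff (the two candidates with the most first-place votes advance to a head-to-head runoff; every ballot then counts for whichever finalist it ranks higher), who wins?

A

Round 1 first-place votes: A 15, B 11, C 23. C and A advance.
Runoff: C is ranked above A on 23 ballots, A above C on 26.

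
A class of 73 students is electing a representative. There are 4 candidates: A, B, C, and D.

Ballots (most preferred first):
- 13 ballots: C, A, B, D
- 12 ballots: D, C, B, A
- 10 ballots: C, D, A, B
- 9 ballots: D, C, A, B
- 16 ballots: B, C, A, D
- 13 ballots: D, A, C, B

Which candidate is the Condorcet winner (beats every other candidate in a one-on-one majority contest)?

C

C vs A: 60–13
C vs B: 57–16
C vs D: 39–34
C beats every other candidate.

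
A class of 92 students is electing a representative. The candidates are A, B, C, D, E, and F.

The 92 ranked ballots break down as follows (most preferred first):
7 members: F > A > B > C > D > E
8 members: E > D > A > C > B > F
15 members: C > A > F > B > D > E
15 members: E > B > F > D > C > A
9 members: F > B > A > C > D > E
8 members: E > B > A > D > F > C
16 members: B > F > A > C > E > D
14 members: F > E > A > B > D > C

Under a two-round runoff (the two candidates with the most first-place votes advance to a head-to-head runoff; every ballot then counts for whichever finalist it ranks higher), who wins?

Round 1 first-place votes: A 0, B 16, C 15, D 0, E 31, F 30. E and F advance.
Runoff: E is ranked above F on 31 ballots, F above E on 61.

F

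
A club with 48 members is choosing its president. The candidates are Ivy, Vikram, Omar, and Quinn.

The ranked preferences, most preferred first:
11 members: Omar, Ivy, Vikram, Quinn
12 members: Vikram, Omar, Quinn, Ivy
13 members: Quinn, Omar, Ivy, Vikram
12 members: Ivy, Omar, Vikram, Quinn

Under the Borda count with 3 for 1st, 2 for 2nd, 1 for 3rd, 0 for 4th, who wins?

Ivy: 11×2 + 12×0 + 13×1 + 12×3 = 71
Vikram: 11×1 + 12×3 + 13×0 + 12×1 = 59
Omar: 11×3 + 12×2 + 13×2 + 12×2 = 107
Quinn: 11×0 + 12×1 + 13×3 + 12×0 = 51

Omar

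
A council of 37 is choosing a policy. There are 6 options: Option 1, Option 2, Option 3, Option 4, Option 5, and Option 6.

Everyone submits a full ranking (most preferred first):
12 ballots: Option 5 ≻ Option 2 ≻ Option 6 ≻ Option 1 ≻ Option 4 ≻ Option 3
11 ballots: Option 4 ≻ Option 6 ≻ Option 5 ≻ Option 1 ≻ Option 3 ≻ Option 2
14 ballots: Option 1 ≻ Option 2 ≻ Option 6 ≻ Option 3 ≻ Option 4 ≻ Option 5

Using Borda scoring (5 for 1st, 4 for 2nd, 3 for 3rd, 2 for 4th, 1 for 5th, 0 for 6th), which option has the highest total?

Option 6

Option 1: 12×2 + 11×2 + 14×5 = 116
Option 2: 12×4 + 11×0 + 14×4 = 104
Option 3: 12×0 + 11×1 + 14×2 = 39
Option 4: 12×1 + 11×5 + 14×1 = 81
Option 5: 12×5 + 11×3 + 14×0 = 93
Option 6: 12×3 + 11×4 + 14×3 = 122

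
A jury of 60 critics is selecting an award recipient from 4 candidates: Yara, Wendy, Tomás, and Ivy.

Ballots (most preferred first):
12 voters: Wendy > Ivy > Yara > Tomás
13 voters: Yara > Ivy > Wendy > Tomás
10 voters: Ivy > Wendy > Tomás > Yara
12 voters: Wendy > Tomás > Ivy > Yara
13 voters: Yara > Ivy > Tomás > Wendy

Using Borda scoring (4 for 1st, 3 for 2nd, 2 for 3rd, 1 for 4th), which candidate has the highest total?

Yara: 12×2 + 13×4 + 10×1 + 12×1 + 13×4 = 150
Wendy: 12×4 + 13×2 + 10×3 + 12×4 + 13×1 = 165
Tomás: 12×1 + 13×1 + 10×2 + 12×3 + 13×2 = 107
Ivy: 12×3 + 13×3 + 10×4 + 12×2 + 13×3 = 178

Ivy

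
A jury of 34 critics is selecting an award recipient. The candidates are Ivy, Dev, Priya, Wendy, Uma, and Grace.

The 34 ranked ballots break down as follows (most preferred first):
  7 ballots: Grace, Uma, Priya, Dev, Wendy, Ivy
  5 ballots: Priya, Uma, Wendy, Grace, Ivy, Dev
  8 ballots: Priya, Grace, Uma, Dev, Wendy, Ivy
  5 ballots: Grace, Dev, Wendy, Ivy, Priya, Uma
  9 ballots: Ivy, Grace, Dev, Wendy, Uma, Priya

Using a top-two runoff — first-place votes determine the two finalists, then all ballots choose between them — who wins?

Round 1 first-place votes: Ivy 9, Dev 0, Priya 13, Wendy 0, Uma 0, Grace 12. Priya and Grace advance.
Runoff: Priya is ranked above Grace on 13 ballots, Grace above Priya on 21.

Grace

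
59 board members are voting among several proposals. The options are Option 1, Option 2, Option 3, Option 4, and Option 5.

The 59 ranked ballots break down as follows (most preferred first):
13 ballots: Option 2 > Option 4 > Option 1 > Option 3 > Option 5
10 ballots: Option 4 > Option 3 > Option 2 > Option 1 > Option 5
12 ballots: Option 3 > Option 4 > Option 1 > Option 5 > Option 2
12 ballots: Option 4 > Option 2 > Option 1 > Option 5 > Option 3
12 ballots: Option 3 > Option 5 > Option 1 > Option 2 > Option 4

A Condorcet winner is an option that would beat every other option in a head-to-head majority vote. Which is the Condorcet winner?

Option 4 vs Option 1: 47–12
Option 4 vs Option 2: 34–25
Option 4 vs Option 3: 35–24
Option 4 vs Option 5: 47–12
Option 4 beats every other option.

Option 4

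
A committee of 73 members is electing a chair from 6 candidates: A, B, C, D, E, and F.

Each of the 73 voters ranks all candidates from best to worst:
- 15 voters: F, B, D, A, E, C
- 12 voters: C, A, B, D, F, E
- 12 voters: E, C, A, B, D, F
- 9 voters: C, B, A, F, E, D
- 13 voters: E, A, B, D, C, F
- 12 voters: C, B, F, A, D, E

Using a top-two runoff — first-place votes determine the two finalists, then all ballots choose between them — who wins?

Round 1 first-place votes: A 0, B 0, C 33, D 0, E 25, F 15. C and E advance.
Runoff: C is ranked above E on 33 ballots, E above C on 40.

E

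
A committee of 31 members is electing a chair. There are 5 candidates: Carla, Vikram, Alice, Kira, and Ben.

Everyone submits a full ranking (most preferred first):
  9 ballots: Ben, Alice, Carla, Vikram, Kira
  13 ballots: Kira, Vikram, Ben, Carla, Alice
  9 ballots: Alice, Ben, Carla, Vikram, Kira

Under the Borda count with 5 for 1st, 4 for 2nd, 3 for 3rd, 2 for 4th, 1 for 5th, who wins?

Ben

Carla: 9×3 + 13×2 + 9×3 = 80
Vikram: 9×2 + 13×4 + 9×2 = 88
Alice: 9×4 + 13×1 + 9×5 = 94
Kira: 9×1 + 13×5 + 9×1 = 83
Ben: 9×5 + 13×3 + 9×4 = 120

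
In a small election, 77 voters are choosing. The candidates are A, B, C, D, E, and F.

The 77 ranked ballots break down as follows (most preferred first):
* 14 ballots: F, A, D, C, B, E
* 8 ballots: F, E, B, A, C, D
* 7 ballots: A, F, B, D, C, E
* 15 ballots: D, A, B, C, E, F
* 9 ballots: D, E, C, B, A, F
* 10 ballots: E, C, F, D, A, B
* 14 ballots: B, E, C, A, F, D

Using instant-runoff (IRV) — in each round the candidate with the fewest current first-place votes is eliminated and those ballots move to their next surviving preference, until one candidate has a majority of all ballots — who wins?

F

Round 1: A 7, B 14, C 0, D 24, E 10, F 22. C eliminated.
Round 2: A 7, B 14, D 24, E 10, F 22. A eliminated.
Round 3: B 14, D 24, E 10, F 29. E eliminated.
Round 4: B 14, D 24, F 39. F has a majority (≥39).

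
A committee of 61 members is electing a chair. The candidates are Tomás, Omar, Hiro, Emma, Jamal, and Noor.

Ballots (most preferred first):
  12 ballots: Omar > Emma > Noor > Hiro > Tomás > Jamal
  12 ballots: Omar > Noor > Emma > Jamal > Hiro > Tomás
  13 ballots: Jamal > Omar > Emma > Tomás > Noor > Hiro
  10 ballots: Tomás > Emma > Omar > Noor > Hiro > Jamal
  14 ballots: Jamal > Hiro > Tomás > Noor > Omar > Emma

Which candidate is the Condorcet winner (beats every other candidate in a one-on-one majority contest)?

Omar vs Tomás: 37–24
Omar vs Hiro: 47–14
Omar vs Emma: 51–10
Omar vs Jamal: 34–27
Omar vs Noor: 47–14
Omar beats every other candidate.

Omar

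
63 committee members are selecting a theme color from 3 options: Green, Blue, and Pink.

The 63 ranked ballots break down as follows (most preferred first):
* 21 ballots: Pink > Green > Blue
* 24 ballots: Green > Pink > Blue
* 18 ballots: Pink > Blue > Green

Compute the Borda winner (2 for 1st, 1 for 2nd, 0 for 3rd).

Green: 21×1 + 24×2 + 18×0 = 69
Blue: 21×0 + 24×0 + 18×1 = 18
Pink: 21×2 + 24×1 + 18×2 = 102

Pink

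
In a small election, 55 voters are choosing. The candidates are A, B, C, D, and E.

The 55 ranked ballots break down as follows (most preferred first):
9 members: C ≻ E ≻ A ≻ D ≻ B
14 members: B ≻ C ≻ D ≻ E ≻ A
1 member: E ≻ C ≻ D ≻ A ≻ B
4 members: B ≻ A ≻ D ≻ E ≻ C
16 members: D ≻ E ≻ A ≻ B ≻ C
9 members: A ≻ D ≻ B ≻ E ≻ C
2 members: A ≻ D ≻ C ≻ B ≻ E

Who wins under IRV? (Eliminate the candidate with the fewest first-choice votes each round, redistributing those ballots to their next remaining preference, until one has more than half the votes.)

A

Round 1: A 11, B 18, C 9, D 16, E 1. E eliminated.
Round 2: A 11, B 18, C 10, D 16. C eliminated.
Round 3: A 20, B 18, D 17. D eliminated.
Round 4: A 37, B 18. A has a majority (≥28).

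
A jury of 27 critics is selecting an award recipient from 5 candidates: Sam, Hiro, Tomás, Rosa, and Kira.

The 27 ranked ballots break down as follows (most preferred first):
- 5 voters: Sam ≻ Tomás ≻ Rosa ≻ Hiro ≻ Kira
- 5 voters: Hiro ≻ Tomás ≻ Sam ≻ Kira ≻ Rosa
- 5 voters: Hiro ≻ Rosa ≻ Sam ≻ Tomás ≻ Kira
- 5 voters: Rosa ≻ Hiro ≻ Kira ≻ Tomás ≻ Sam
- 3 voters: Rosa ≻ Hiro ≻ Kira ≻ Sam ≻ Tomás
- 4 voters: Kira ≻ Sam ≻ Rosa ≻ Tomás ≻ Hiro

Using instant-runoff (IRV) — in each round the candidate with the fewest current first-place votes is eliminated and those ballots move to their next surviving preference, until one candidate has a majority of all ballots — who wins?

Hiro

Round 1: Sam 5, Hiro 10, Tomás 0, Rosa 8, Kira 4. Tomás eliminated.
Round 2: Sam 5, Hiro 10, Rosa 8, Kira 4. Kira eliminated.
Round 3: Sam 9, Hiro 10, Rosa 8. Rosa eliminated.
Round 4: Sam 9, Hiro 18. Hiro has a majority (≥14).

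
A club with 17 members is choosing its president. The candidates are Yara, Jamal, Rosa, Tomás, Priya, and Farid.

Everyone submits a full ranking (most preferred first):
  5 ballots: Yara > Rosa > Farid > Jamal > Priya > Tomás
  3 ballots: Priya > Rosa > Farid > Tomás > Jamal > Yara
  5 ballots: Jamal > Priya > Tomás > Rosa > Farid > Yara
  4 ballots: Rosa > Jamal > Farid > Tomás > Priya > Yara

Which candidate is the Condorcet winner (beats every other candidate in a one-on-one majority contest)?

Rosa

Rosa vs Yara: 12–5
Rosa vs Jamal: 12–5
Rosa vs Tomás: 12–5
Rosa vs Priya: 9–8
Rosa vs Farid: 17–0
Rosa beats every other candidate.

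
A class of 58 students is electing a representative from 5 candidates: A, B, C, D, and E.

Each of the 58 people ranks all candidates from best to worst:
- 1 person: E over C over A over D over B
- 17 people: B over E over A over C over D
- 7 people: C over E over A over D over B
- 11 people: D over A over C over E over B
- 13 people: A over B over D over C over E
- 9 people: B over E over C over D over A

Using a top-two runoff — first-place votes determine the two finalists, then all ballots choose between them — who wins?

Round 1 first-place votes: A 13, B 26, C 7, D 11, E 1. B and A advance.
Runoff: B is ranked above A on 26 ballots, A above B on 32.

A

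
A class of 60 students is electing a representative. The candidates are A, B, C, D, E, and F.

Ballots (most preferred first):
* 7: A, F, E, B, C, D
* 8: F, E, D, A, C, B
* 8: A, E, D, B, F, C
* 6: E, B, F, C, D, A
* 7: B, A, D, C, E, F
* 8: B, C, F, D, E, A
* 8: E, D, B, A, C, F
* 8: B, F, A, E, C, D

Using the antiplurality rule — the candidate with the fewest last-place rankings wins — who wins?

Last-place votes: A 14, B 8, C 8, D 15, E 0, F 15.

E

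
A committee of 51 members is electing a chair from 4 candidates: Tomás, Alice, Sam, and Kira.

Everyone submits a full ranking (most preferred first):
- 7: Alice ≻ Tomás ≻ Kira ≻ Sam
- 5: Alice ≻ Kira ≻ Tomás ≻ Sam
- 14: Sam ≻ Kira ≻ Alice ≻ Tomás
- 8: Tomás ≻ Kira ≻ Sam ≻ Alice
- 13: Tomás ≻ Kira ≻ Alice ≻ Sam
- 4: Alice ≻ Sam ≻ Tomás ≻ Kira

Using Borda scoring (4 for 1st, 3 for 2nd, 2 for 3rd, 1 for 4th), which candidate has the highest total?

Tomás: 7×3 + 5×2 + 14×1 + 8×4 + 13×4 + 4×2 = 137
Alice: 7×4 + 5×4 + 14×2 + 8×1 + 13×2 + 4×4 = 126
Sam: 7×1 + 5×1 + 14×4 + 8×2 + 13×1 + 4×3 = 109
Kira: 7×2 + 5×3 + 14×3 + 8×3 + 13×3 + 4×1 = 138

Kira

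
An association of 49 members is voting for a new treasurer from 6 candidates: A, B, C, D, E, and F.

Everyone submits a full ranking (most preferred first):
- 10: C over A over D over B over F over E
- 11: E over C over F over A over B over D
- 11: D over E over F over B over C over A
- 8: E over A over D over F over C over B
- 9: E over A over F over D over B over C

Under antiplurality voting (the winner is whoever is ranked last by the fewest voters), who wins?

F

Last-place votes: A 11, B 8, C 9, D 11, E 10, F 0.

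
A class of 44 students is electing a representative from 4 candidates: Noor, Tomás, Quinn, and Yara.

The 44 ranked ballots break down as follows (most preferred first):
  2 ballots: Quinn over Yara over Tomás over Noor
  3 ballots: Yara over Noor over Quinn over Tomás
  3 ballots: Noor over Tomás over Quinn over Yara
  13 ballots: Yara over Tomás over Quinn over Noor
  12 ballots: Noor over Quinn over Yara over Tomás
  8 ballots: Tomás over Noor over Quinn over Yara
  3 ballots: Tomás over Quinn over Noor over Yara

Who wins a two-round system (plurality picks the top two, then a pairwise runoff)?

Noor

Round 1 first-place votes: Noor 15, Tomás 11, Quinn 2, Yara 16. Yara and Noor advance.
Runoff: Yara is ranked above Noor on 18 ballots, Noor above Yara on 26.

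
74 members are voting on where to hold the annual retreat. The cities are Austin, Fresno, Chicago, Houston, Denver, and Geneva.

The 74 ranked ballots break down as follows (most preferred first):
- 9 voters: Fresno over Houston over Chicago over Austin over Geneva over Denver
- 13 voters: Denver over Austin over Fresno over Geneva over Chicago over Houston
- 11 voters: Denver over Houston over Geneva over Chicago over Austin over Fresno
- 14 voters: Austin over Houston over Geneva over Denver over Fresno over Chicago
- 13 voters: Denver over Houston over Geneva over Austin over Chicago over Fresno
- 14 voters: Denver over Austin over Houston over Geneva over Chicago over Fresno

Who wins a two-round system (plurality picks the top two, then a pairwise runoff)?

Denver

Round 1 first-place votes: Austin 14, Fresno 9, Chicago 0, Houston 0, Denver 51, Geneva 0. Denver and Austin advance.
Runoff: Denver is ranked above Austin on 51 ballots, Austin above Denver on 23.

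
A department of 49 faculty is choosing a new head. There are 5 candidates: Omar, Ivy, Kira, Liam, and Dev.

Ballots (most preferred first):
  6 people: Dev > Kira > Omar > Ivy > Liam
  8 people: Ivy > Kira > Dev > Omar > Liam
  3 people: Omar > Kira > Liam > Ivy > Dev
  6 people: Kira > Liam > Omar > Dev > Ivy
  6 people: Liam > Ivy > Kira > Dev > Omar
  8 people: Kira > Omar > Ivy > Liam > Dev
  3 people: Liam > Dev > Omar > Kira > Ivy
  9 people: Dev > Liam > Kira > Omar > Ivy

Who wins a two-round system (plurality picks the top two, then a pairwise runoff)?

Kira

Round 1 first-place votes: Omar 3, Ivy 8, Kira 14, Liam 9, Dev 15. Dev and Kira advance.
Runoff: Dev is ranked above Kira on 18 ballots, Kira above Dev on 31.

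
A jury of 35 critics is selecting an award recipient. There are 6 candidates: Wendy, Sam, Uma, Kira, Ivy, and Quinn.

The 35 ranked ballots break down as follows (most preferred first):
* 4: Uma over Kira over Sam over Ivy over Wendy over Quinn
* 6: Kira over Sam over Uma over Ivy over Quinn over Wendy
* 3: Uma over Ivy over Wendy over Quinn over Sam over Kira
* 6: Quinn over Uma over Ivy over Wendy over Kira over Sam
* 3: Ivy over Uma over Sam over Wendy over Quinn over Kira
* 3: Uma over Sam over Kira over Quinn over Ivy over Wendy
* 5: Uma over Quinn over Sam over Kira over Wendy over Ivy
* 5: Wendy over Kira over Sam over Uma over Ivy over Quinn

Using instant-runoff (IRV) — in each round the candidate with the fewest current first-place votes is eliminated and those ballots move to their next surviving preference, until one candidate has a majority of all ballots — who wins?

Uma

Round 1: Wendy 5, Sam 0, Uma 15, Kira 6, Ivy 3, Quinn 6. Sam eliminated.
Round 2: Wendy 5, Uma 15, Kira 6, Ivy 3, Quinn 6. Ivy eliminated.
Round 3: Wendy 5, Uma 18, Kira 6, Quinn 6. Uma has a majority (≥18).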